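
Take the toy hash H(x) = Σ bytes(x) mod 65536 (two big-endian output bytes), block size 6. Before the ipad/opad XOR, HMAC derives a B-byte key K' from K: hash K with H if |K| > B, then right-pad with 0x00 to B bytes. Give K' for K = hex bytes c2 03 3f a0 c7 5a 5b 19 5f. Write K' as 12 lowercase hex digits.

|K| = 9 > B = 6, so first hash the key.
H(K): sum = 194+3+63+160+199+90+91+25+95 = 920 → 03 98.
Zero-pad H(K) = 03 98 to 6 bytes: K' = 03 98 00 00 00 00.

039800000000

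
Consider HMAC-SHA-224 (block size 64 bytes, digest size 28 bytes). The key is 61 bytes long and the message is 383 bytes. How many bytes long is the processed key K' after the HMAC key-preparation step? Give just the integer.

Key is 61 ≤ 64 bytes, zero-padded: |K'| = 64.

64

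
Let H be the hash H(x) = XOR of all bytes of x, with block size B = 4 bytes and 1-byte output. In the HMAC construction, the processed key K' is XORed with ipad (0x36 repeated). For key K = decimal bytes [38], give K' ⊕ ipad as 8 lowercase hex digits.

10363636

Key decimal bytes [38] = 26 is 1 byte ≤ B = 4; zero-pad to 4 bytes: K' = 26 00 00 00.
XOR each byte with 0x36: 26⊕36=10, 00⊕36=36, 00⊕36=36, 00⊕36=36.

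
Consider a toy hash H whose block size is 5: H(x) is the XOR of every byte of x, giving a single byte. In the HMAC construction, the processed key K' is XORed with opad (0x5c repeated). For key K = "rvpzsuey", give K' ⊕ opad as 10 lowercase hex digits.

485c5c5c5c

Key "rvpzsuey" = 72 76 70 7a 73 75 65 79 is 8 bytes > B = 5, so hash it first: H(key) = 14, then zero-pad to 5 bytes: K' = 14 00 00 00 00.
XOR each byte with 0x5c: 14⊕5c=48, 00⊕5c=5c, 00⊕5c=5c, 00⊕5c=5c, 00⊕5c=5c.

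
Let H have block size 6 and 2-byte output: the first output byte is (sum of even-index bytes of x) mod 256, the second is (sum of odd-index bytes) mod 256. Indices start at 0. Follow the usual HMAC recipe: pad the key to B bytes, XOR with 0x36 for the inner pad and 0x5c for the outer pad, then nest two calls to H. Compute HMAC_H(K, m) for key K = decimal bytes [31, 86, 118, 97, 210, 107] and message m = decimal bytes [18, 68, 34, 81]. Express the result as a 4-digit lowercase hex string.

7c27

Key decimal bytes [31, 86, 118, 97, 210, 107] = 1f 56 76 61 d2 6b is exactly B = 6 bytes: K' = 1f 56 76 61 d2 6b.
K' ⊕ ipad = 29 60 40 57 e4 5d.  K' ⊕ opad = 43 0a 2a 3d 8e 37.
Inner input = (K'⊕ipad) ∥ m = 29 60 40 57 e4 5d ∥ 12 44 22 51.
Inner hash: even-index sum = 385 mod 256 = 129; odd-index sum = 425 mod 256 = 169 → 81 a9.
Outer input = (K'⊕opad) ∥ inner = 43 0a 2a 3d 8e 37 ∥ 81 a9.
Outer hash (tag): even-index sum = 380 mod 256 = 124; odd-index sum = 295 mod 256 = 39 → 7c 27.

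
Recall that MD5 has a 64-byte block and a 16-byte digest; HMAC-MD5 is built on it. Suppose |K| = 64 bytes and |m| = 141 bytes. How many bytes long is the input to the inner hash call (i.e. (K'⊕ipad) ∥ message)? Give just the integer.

Key is 64 ≤ 64 bytes, zero-padded: |K'| = 64.
Inner input = (K'⊕ipad) ∥ m → 64 + 141 = 205 bytes.

205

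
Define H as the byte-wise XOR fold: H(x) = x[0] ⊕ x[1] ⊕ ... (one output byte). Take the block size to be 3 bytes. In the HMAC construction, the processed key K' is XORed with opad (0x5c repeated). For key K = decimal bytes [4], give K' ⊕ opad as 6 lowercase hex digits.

585c5c

Key decimal bytes [4] = 04 is 1 byte ≤ B = 3; zero-pad to 3 bytes: K' = 04 00 00.
XOR each byte with 0x5c: 04⊕5c=58, 00⊕5c=5c, 00⊕5c=5c.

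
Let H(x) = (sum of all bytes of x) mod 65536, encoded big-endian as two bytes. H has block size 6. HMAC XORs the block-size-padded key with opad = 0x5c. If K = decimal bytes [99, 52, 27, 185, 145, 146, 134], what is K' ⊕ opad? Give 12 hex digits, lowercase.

Key decimal bytes [99, 52, 27, 185, 145, 146, 134] = 63 34 1b b9 91 92 86 is 7 bytes > B = 6, so hash it first: H(key) = 03 14, then zero-pad to 6 bytes: K' = 03 14 00 00 00 00.
XOR each byte with 0x5c: 03⊕5c=5f, 14⊕5c=48, 00⊕5c=5c, 00⊕5c=5c, 00⊕5c=5c, 00⊕5c=5c.

5f485c5c5c5c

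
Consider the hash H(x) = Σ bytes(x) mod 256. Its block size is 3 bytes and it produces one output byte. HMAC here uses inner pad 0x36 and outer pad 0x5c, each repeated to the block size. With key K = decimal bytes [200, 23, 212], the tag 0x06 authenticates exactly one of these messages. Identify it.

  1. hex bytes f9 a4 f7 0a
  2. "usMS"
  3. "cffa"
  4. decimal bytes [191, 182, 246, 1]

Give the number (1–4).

Key decimal bytes [200, 23, 212] = c8 17 d4 is exactly B = 3 bytes: K' = c8 17 d4.
K' ⊕ ipad = fe 21 e2; K' ⊕ opad = 94 4b 88.
m1: inner = H(fe 21 e2 f9 a4 f7 0a) = 9f; tag = H(94 4b 88 9f) = 06 ← matches
m2: inner = H(fe 21 e2 75 73 4d 53) = 89; tag = H(94 4b 88 89) = f0
m3: inner = H(fe 21 e2 63 66 66 61) = 91; tag = H(94 4b 88 91) = f8
m4: inner = H(fe 21 e2 bf b6 f6 01) = 6d; tag = H(94 4b 88 6d) = d4

1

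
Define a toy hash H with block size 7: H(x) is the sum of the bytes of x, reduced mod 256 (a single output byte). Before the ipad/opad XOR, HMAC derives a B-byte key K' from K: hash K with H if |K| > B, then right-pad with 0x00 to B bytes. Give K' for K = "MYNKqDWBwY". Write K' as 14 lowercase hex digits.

|K| = 10 > B = 7, so first hash the key.
H(K): sum = 77+89+78+75+113+68+87+66+119+89 = 861; mod 256 = 93 → 5d.
Zero-pad H(K) = 5d to 7 bytes: K' = 5d 00 00 00 00 00 00.

5d000000000000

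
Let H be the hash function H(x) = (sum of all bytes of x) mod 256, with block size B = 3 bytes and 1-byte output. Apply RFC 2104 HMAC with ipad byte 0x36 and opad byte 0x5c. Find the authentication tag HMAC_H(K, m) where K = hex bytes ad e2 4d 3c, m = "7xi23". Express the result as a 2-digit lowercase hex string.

13

Key hex bytes ad e2 4d 3c is 4 bytes > B = 3, so hash it first: H(key) = 18, then zero-pad to 3 bytes: K' = 18 00 00.
K' ⊕ ipad = 2e 36 36.  K' ⊕ opad = 44 5c 5c.
Inner input = (K'⊕ipad) ∥ m = 2e 36 36 ∥ 37 78 69 32 33.
Inner hash: sum = 46+54+54+55+120+105+50+51 = 535; mod 256 = 23 → 17.
Outer input = (K'⊕opad) ∥ inner = 44 5c 5c ∥ 17.
Outer hash (tag): sum = 68+92+92+23 = 275; mod 256 = 19 → 13.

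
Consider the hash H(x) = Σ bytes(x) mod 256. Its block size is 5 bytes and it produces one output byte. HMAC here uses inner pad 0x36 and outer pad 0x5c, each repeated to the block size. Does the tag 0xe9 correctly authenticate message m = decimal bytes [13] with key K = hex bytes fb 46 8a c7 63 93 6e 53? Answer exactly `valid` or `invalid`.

Key hex bytes fb 46 8a c7 63 93 6e 53 is 8 bytes > B = 5, so hash it first: H(key) = 49, then zero-pad to 5 bytes: K' = 49 00 00 00 00.
K' ⊕ ipad = 7f 36 36 36 36; K' ⊕ opad = 15 5c 5c 5c 5c.
Inner hash: sum = 127+54+54+54+54+13 = 356; mod 256 = 100 → 64.
Outer hash (recomputed tag): sum = 21+92+92+92+92+100 = 489; mod 256 = 233 → e9.
Recomputed tag = e9; claimed = e9 → match.

valid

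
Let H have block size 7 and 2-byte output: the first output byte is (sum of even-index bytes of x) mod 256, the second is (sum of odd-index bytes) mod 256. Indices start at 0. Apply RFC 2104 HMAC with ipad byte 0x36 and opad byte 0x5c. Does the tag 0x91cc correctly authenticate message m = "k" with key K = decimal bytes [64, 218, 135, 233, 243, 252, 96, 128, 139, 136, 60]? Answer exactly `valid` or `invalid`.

Key decimal bytes [64, 218, 135, 233, 243, 252, 96, 128, 139, 136, 60] = 40 da 87 e9 f3 fc 60 80 8b 88 3c is 11 bytes > B = 7, so hash it first: H(key) = e1 c7, then zero-pad to 7 bytes: K' = e1 c7 00 00 00 00 00.
K' ⊕ ipad = d7 f1 36 36 36 36 36; K' ⊕ opad = bd 9b 5c 5c 5c 5c 5c.
Inner hash: even-index sum = 377 mod 256 = 121; odd-index sum = 456 mod 256 = 200 → 79 c8.
Outer hash (recomputed tag): even-index sum = 665 mod 256 = 153; odd-index sum = 460 mod 256 = 204 → 99 cc.
Recomputed tag = 99cc; claimed = 91cc → mismatch.

invalid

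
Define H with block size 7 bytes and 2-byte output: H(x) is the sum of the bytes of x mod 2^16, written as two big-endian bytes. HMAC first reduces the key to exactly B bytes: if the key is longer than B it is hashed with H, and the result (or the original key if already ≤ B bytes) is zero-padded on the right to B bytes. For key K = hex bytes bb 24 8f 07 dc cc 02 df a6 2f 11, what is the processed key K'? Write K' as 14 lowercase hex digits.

04e40000000000

|K| = 11 > B = 7, so first hash the key.
H(K): sum = 187+36+143+7+220+204+2+223+166+47+17 = 1252 → 04 e4.
Zero-pad H(K) = 04 e4 to 7 bytes: K' = 04 e4 00 00 00 00 00.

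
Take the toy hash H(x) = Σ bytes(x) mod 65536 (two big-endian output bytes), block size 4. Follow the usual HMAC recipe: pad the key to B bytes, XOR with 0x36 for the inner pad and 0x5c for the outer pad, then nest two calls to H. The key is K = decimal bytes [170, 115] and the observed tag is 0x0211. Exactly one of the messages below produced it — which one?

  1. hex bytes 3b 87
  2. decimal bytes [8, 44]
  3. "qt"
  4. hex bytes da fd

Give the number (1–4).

Key decimal bytes [170, 115] = aa 73 is 2 bytes ≤ B = 4; zero-pad to 4 bytes: K' = aa 73 00 00.
K' ⊕ ipad = 9c 45 36 36; K' ⊕ opad = f6 2f 5c 5c.
m1: inner = H(9c 45 36 36 3b 87) = 02 0f; tag = H(f6 2f 5c 5c 02 0f) = 01ee
m2: inner = H(9c 45 36 36 08 2c) = 01 81; tag = H(f6 2f 5c 5c 01 81) = 025f
m3: inner = H(9c 45 36 36 71 74) = 02 32; tag = H(f6 2f 5c 5c 02 32) = 0211 ← matches
m4: inner = H(9c 45 36 36 da fd) = 03 24; tag = H(f6 2f 5c 5c 03 24) = 0204

3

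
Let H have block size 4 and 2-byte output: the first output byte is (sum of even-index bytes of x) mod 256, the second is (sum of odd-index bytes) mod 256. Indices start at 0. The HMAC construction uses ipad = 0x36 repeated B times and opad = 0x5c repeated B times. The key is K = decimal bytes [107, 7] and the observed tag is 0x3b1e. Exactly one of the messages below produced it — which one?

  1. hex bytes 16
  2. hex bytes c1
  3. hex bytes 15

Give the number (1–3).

3

Key decimal bytes [107, 7] = 6b 07 is 2 bytes ≤ B = 4; zero-pad to 4 bytes: K' = 6b 07 00 00.
K' ⊕ ipad = 5d 31 36 36; K' ⊕ opad = 37 5b 5c 5c.
m1: inner = H(5d 31 36 36 16) = a9 67; tag = H(37 5b 5c 5c a9 67) = 3c1e
m2: inner = H(5d 31 36 36 c1) = 54 67; tag = H(37 5b 5c 5c 54 67) = e71e
m3: inner = H(5d 31 36 36 15) = a8 67; tag = H(37 5b 5c 5c a8 67) = 3b1e ← matches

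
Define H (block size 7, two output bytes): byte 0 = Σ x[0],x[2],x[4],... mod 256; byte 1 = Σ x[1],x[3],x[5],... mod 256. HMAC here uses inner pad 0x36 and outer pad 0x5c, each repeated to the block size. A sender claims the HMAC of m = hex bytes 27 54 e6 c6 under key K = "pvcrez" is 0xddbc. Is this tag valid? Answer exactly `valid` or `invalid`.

valid

Key "pvcrez" = 70 76 63 72 65 7a is 6 bytes ≤ B = 7; zero-pad to 7 bytes: K' = 70 76 63 72 65 7a 00.
K' ⊕ ipad = 46 40 55 44 53 4c 36; K' ⊕ opad = 2c 2a 3f 2e 39 26 5c.
Inner hash: even-index sum = 574 mod 256 = 62; odd-index sum = 477 mod 256 = 221 → 3e dd.
Outer hash (recomputed tag): even-index sum = 477 mod 256 = 221; odd-index sum = 188 mod 256 = 188 → dd bc.
Recomputed tag = ddbc; claimed = ddbc → match.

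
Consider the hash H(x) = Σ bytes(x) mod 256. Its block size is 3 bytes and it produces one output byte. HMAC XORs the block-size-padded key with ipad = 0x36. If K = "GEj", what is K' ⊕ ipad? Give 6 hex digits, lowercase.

Key "GEj" = 47 45 6a is exactly B = 3 bytes: K' = 47 45 6a.
XOR each byte with 0x36: 47⊕36=71, 45⊕36=73, 6a⊕36=5c.

71735c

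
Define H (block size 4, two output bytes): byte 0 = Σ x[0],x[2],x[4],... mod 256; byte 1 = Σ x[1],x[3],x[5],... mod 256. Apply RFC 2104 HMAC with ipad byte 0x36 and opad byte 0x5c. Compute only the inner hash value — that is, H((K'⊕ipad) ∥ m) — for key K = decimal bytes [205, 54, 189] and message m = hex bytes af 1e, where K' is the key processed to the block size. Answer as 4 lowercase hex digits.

Key decimal bytes [205, 54, 189] = cd 36 bd is 3 bytes ≤ B = 4; zero-pad to 4 bytes: K' = cd 36 bd 00.
K' ⊕ ipad = fb 00 8b 36.
Inner input = fb 00 8b 36 ∥ af 1e.
Inner hash: even-index sum = 565 mod 256 = 53; odd-index sum = 84 mod 256 = 84 → 35 54.

3554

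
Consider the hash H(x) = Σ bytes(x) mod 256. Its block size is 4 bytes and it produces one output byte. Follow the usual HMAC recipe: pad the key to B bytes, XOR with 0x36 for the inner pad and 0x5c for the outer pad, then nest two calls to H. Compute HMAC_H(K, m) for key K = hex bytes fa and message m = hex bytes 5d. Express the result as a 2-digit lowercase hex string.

Key hex bytes fa is 1 byte ≤ B = 4; zero-pad to 4 bytes: K' = fa 00 00 00.
K' ⊕ ipad = cc 36 36 36.  K' ⊕ opad = a6 5c 5c 5c.
Inner input = (K'⊕ipad) ∥ m = cc 36 36 36 ∥ 5d.
Inner hash: sum = 204+54+54+54+93 = 459; mod 256 = 203 → cb.
Outer input = (K'⊕opad) ∥ inner = a6 5c 5c 5c ∥ cb.
Outer hash (tag): sum = 166+92+92+92+203 = 645; mod 256 = 133 → 85.

85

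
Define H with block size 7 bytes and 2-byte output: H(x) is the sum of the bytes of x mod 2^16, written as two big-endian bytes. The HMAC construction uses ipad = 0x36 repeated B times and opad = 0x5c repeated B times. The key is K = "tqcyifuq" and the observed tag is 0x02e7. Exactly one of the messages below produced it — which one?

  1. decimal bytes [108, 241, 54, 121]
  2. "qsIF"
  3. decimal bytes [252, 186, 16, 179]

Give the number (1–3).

1

Key "tqcyifuq" = 74 71 63 79 69 66 75 71 is 8 bytes > B = 7, so hash it first: H(key) = 03 76, then zero-pad to 7 bytes: K' = 03 76 00 00 00 00 00.
K' ⊕ ipad = 35 40 36 36 36 36 36; K' ⊕ opad = 5f 2a 5c 5c 5c 5c 5c.
m1: inner = H(35 40 36 36 36 36 36 6c f1 36 79) = 03 8f; tag = H(5f 2a 5c 5c 5c 5c 5c 03 8f) = 02e7 ← matches
m2: inner = H(35 40 36 36 36 36 36 71 73 49 46) = 02 f6; tag = H(5f 2a 5c 5c 5c 5c 5c 02 f6) = 034d
m3: inner = H(35 40 36 36 36 36 36 fc ba 10 b3) = 03 fc; tag = H(5f 2a 5c 5c 5c 5c 5c 03 fc) = 0354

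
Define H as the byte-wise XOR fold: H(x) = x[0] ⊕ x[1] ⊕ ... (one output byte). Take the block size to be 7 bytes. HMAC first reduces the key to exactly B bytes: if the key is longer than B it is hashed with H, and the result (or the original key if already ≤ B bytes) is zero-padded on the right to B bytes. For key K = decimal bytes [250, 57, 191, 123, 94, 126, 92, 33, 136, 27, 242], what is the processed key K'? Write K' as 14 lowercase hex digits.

3b000000000000

|K| = 11 > B = 7, so first hash the key.
H(K): XOR fa⊕39⊕bf⊕7b⊕5e⊕7e⊕5c⊕21⊕88⊕1b⊕f2 = 3b.
Zero-pad H(K) = 3b to 7 bytes: K' = 3b 00 00 00 00 00 00.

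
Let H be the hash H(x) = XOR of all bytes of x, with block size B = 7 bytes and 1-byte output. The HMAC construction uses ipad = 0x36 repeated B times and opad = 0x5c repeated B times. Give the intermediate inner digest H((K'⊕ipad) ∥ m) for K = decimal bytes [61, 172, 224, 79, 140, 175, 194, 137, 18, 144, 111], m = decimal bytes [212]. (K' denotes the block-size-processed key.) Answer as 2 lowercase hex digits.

59

Key decimal bytes [61, 172, 224, 79, 140, 175, 194, 137, 18, 144, 111] = 3d ac e0 4f 8c af c2 89 12 90 6f is 11 bytes > B = 7, so hash it first: H(key) = bb, then zero-pad to 7 bytes: K' = bb 00 00 00 00 00 00.
K' ⊕ ipad = 8d 36 36 36 36 36 36.
Inner input = 8d 36 36 36 36 36 36 ∥ d4.
Inner hash: XOR 8d⊕36⊕36⊕36⊕36⊕36⊕36⊕d4 = 59.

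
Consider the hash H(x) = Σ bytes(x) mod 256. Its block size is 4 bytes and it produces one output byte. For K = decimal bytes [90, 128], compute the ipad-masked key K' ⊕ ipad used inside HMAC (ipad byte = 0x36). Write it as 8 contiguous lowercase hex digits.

Key decimal bytes [90, 128] = 5a 80 is 2 bytes ≤ B = 4; zero-pad to 4 bytes: K' = 5a 80 00 00.
XOR each byte with 0x36: 5a⊕36=6c, 80⊕36=b6, 00⊕36=36, 00⊕36=36.

6cb63636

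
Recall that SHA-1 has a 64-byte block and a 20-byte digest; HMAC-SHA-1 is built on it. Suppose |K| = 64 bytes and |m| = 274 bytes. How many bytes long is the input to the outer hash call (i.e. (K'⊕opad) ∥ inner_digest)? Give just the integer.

84

Key is 64 ≤ 64 bytes, zero-padded: |K'| = 64.
Outer input = (K'⊕opad) ∥ H(inner) → 64 + 20 = 84 bytes.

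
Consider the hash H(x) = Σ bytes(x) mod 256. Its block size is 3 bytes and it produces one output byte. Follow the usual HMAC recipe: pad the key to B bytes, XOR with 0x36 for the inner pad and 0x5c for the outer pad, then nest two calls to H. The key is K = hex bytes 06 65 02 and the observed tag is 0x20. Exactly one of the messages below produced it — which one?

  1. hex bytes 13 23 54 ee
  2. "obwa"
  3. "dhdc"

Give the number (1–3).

1

Key hex bytes 06 65 02 is exactly B = 3 bytes: K' = 06 65 02.
K' ⊕ ipad = 30 53 34; K' ⊕ opad = 5a 39 5e.
m1: inner = H(30 53 34 13 23 54 ee) = 2f; tag = H(5a 39 5e 2f) = 20 ← matches
m2: inner = H(30 53 34 6f 62 77 61) = 60; tag = H(5a 39 5e 60) = 51
m3: inner = H(30 53 34 64 68 64 63) = 4a; tag = H(5a 39 5e 4a) = 3b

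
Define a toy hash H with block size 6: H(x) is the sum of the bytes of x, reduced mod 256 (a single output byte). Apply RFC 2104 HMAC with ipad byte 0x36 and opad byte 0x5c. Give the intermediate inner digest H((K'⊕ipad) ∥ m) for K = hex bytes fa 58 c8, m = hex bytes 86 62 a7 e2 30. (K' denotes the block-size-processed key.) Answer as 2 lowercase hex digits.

Key hex bytes fa 58 c8 is 3 bytes ≤ B = 6; zero-pad to 6 bytes: K' = fa 58 c8 00 00 00.
K' ⊕ ipad = cc 6e fe 36 36 36.
Inner input = cc 6e fe 36 36 36 ∥ 86 62 a7 e2 30.
Inner hash: sum = 204+110+254+54+54+54+134+98+167+226+48 = 1403; mod 256 = 123 → 7b.

7b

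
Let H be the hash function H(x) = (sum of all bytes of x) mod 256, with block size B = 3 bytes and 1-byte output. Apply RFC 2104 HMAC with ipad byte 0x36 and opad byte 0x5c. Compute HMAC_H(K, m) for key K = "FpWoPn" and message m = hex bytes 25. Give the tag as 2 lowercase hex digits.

Key "FpWoPn" = 46 70 57 6f 50 6e is 6 bytes > B = 3, so hash it first: H(key) = 3a, then zero-pad to 3 bytes: K' = 3a 00 00.
K' ⊕ ipad = 0c 36 36.  K' ⊕ opad = 66 5c 5c.
Inner input = (K'⊕ipad) ∥ m = 0c 36 36 ∥ 25.
Inner hash: sum = 12+54+54+37 = 157 → 9d.
Outer input = (K'⊕opad) ∥ inner = 66 5c 5c ∥ 9d.
Outer hash (tag): sum = 102+92+92+157 = 443; mod 256 = 187 → bb.

bb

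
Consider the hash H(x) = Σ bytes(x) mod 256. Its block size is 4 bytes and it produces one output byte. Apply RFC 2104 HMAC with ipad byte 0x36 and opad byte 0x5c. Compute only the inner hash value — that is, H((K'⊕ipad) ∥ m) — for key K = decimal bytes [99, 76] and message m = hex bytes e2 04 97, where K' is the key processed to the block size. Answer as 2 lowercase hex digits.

Key decimal bytes [99, 76] = 63 4c is 2 bytes ≤ B = 4; zero-pad to 4 bytes: K' = 63 4c 00 00.
K' ⊕ ipad = 55 7a 36 36.
Inner input = 55 7a 36 36 ∥ e2 04 97.
Inner hash: sum = 85+122+54+54+226+4+151 = 696; mod 256 = 184 → b8.

b8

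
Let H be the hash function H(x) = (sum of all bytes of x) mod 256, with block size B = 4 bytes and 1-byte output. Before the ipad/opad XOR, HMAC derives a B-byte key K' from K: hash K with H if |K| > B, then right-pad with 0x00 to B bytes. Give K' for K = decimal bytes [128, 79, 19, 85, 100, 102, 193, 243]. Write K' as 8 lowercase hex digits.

|K| = 8 > B = 4, so first hash the key.
H(K): sum = 128+79+19+85+100+102+193+243 = 949; mod 256 = 181 → b5.
Zero-pad H(K) = b5 to 4 bytes: K' = b5 00 00 00.

b5000000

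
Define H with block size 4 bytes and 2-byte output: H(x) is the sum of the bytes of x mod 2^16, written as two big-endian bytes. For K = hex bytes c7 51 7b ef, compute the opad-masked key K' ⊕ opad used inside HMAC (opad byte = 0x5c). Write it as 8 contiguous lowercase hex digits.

9b0d27b3

Key hex bytes c7 51 7b ef is exactly B = 4 bytes: K' = c7 51 7b ef.
XOR each byte with 0x5c: c7⊕5c=9b, 51⊕5c=0d, 7b⊕5c=27, ef⊕5c=b3.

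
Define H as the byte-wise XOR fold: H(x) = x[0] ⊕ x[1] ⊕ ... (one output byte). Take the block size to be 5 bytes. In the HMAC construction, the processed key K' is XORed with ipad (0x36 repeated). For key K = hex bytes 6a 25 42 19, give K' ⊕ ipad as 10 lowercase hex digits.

Key hex bytes 6a 25 42 19 is 4 bytes ≤ B = 5; zero-pad to 5 bytes: K' = 6a 25 42 19 00.
XOR each byte with 0x36: 6a⊕36=5c, 25⊕36=13, 42⊕36=74, 19⊕36=2f, 00⊕36=36.

5c13742f36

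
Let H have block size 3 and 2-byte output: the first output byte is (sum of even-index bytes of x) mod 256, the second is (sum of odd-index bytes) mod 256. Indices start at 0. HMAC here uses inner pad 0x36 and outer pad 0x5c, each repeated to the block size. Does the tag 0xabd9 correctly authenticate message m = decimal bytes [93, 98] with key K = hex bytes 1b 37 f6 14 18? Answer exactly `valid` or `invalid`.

Key hex bytes 1b 37 f6 14 18 is 5 bytes > B = 3, so hash it first: H(key) = 29 4b, then zero-pad to 3 bytes: K' = 29 4b 00.
K' ⊕ ipad = 1f 7d 36; K' ⊕ opad = 75 17 5c.
Inner hash: even-index sum = 183 mod 256 = 183; odd-index sum = 218 mod 256 = 218 → b7 da.
Outer hash (recomputed tag): even-index sum = 427 mod 256 = 171; odd-index sum = 206 mod 256 = 206 → ab ce.
Recomputed tag = abce; claimed = abd9 → mismatch.

invalid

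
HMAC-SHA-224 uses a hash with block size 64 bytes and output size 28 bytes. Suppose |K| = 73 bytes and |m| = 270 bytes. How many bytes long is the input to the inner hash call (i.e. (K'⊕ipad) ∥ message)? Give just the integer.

334

Key is 73 > 64 bytes, so it is hashed to 28 bytes then zero-padded to 64: |K'| = 64.
Inner input = (K'⊕ipad) ∥ m → 64 + 270 = 334 bytes.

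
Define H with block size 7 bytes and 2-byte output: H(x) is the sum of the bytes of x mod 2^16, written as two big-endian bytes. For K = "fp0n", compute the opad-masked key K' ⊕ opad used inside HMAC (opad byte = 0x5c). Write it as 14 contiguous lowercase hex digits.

Key "fp0n" = 66 70 30 6e is 4 bytes ≤ B = 7; zero-pad to 7 bytes: K' = 66 70 30 6e 00 00 00.
XOR each byte with 0x5c: 66⊕5c=3a, 70⊕5c=2c, 30⊕5c=6c, 6e⊕5c=32, 00⊕5c=5c, 00⊕5c=5c, 00⊕5c=5c.

3a2c6c325c5c5c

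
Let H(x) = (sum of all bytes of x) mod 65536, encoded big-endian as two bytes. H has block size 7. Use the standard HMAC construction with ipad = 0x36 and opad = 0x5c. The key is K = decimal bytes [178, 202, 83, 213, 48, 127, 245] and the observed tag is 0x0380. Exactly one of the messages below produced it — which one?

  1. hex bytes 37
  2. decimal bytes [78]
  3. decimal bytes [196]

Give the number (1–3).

Key decimal bytes [178, 202, 83, 213, 48, 127, 245] = b2 ca 53 d5 30 7f f5 is exactly B = 7 bytes: K' = b2 ca 53 d5 30 7f f5.
K' ⊕ ipad = 84 fc 65 e3 06 49 c3; K' ⊕ opad = ee 96 0f 89 6c 23 a9.
m1: inner = H(84 fc 65 e3 06 49 c3 37) = 04 11; tag = H(ee 96 0f 89 6c 23 a9 04 11) = 0369
m2: inner = H(84 fc 65 e3 06 49 c3 4e) = 04 28; tag = H(ee 96 0f 89 6c 23 a9 04 28) = 0380 ← matches
m3: inner = H(84 fc 65 e3 06 49 c3 c4) = 04 9e; tag = H(ee 96 0f 89 6c 23 a9 04 9e) = 03f6

2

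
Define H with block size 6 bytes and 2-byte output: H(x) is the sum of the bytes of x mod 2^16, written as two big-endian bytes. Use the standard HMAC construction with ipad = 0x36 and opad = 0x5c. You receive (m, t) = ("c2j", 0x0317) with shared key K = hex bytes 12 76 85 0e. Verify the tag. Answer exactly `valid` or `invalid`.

valid

Key hex bytes 12 76 85 0e is 4 bytes ≤ B = 6; zero-pad to 6 bytes: K' = 12 76 85 0e 00 00.
K' ⊕ ipad = 24 40 b3 38 36 36; K' ⊕ opad = 4e 2a d9 52 5c 5c.
Inner hash: sum = 36+64+179+56+54+54+99+50+106 = 698 → 02 ba.
Outer hash (recomputed tag): sum = 78+42+217+82+92+92+2+186 = 791 → 03 17.
Recomputed tag = 0317; claimed = 0317 → match.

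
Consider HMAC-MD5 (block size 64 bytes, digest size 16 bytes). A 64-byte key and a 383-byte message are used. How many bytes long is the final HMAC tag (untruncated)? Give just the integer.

16

The tag is one MD5 digest: 16 bytes.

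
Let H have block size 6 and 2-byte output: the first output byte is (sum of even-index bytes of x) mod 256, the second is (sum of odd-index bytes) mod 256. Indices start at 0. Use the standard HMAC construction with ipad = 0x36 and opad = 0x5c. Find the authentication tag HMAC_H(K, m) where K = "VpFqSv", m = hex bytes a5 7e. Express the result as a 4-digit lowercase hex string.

Key "VpFqSv" = 56 70 46 71 53 76 is exactly B = 6 bytes: K' = 56 70 46 71 53 76.
K' ⊕ ipad = 60 46 70 47 65 40.  K' ⊕ opad = 0a 2c 1a 2d 0f 2a.
Inner input = (K'⊕ipad) ∥ m = 60 46 70 47 65 40 ∥ a5 7e.
Inner hash: even-index sum = 474 mod 256 = 218; odd-index sum = 331 mod 256 = 75 → da 4b.
Outer input = (K'⊕opad) ∥ inner = 0a 2c 1a 2d 0f 2a ∥ da 4b.
Outer hash (tag): even-index sum = 269 mod 256 = 13; odd-index sum = 206 mod 256 = 206 → 0d ce.

0dce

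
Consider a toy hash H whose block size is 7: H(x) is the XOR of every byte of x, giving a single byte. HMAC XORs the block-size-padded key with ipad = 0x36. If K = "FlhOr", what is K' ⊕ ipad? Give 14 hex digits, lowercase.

Key "FlhOr" = 46 6c 68 4f 72 is 5 bytes ≤ B = 7; zero-pad to 7 bytes: K' = 46 6c 68 4f 72 00 00.
XOR each byte with 0x36: 46⊕36=70, 6c⊕36=5a, 68⊕36=5e, 4f⊕36=79, 72⊕36=44, 00⊕36=36, 00⊕36=36.

705a5e79443636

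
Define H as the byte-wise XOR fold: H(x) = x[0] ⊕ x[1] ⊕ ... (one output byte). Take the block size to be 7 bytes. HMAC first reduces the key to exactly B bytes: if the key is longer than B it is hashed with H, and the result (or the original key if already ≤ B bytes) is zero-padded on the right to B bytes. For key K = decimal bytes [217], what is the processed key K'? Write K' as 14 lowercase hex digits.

d9000000000000

Key decimal bytes [217] = d9 is 1 byte ≤ B = 7; zero-pad to 7 bytes: K' = d9 00 00 00 00 00 00.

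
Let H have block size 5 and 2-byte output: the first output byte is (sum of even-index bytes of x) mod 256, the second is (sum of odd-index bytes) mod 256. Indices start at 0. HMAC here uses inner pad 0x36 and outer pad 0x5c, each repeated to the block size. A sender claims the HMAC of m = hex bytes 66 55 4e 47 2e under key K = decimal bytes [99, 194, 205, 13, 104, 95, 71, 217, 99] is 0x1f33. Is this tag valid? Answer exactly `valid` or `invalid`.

Key decimal bytes [99, 194, 205, 13, 104, 95, 71, 217, 99] = 63 c2 cd 0d 68 5f 47 d9 63 is 9 bytes > B = 5, so hash it first: H(key) = 42 07, then zero-pad to 5 bytes: K' = 42 07 00 00 00.
K' ⊕ ipad = 74 31 36 36 36; K' ⊕ opad = 1e 5b 5c 5c 5c.
Inner hash: even-index sum = 380 mod 256 = 124; odd-index sum = 329 mod 256 = 73 → 7c 49.
Outer hash (recomputed tag): even-index sum = 287 mod 256 = 31; odd-index sum = 307 mod 256 = 51 → 1f 33.
Recomputed tag = 1f33; claimed = 1f33 → match.

valid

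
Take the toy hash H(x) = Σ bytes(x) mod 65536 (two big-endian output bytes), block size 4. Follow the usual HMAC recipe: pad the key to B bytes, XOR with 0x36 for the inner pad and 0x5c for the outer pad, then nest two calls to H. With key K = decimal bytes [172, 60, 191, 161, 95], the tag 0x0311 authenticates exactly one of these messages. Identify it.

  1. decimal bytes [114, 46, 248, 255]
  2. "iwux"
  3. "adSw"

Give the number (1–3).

Key decimal bytes [172, 60, 191, 161, 95] = ac 3c bf a1 5f is 5 bytes > B = 4, so hash it first: H(key) = 02 a7, then zero-pad to 4 bytes: K' = 02 a7 00 00.
K' ⊕ ipad = 34 91 36 36; K' ⊕ opad = 5e fb 5c 5c.
m1: inner = H(34 91 36 36 72 2e f8 ff) = 03 c8; tag = H(5e fb 5c 5c 03 c8) = 02dc
m2: inner = H(34 91 36 36 69 77 75 78) = 02 fe; tag = H(5e fb 5c 5c 02 fe) = 0311 ← matches
m3: inner = H(34 91 36 36 61 64 53 77) = 02 c0; tag = H(5e fb 5c 5c 02 c0) = 02d3

2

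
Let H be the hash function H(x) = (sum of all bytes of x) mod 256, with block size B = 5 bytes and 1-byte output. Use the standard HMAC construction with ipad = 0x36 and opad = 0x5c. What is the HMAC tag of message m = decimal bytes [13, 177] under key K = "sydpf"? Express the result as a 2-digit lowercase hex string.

Key "sydpf" = 73 79 64 70 66 is exactly B = 5 bytes: K' = 73 79 64 70 66.
K' ⊕ ipad = 45 4f 52 46 50.  K' ⊕ opad = 2f 25 38 2c 3a.
Inner input = (K'⊕ipad) ∥ m = 45 4f 52 46 50 ∥ 0d b1.
Inner hash: sum = 69+79+82+70+80+13+177 = 570; mod 256 = 58 → 3a.
Outer input = (K'⊕opad) ∥ inner = 2f 25 38 2c 3a ∥ 3a.
Outer hash (tag): sum = 47+37+56+44+58+58 = 300; mod 256 = 44 → 2c.

2c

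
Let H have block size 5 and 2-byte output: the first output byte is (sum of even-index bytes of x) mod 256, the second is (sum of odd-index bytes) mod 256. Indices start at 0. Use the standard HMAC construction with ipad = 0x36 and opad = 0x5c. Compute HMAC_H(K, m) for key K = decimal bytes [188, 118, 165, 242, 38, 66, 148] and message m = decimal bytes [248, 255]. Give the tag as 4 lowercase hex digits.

c9ea

Key decimal bytes [188, 118, 165, 242, 38, 66, 148] = bc 76 a5 f2 26 42 94 is 7 bytes > B = 5, so hash it first: H(key) = 1b aa, then zero-pad to 5 bytes: K' = 1b aa 00 00 00.
K' ⊕ ipad = 2d 9c 36 36 36.  K' ⊕ opad = 47 f6 5c 5c 5c.
Inner input = (K'⊕ipad) ∥ m = 2d 9c 36 36 36 ∥ f8 ff.
Inner hash: even-index sum = 408 mod 256 = 152; odd-index sum = 458 mod 256 = 202 → 98 ca.
Outer input = (K'⊕opad) ∥ inner = 47 f6 5c 5c 5c ∥ 98 ca.
Outer hash (tag): even-index sum = 457 mod 256 = 201; odd-index sum = 490 mod 256 = 234 → c9 ea.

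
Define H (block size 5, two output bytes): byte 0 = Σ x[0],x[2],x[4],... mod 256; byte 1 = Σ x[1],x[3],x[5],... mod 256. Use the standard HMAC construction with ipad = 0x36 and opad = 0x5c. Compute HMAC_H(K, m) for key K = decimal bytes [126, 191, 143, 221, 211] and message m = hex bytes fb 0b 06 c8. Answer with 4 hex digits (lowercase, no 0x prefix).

Key decimal bytes [126, 191, 143, 221, 211] = 7e bf 8f dd d3 is exactly B = 5 bytes: K' = 7e bf 8f dd d3.
K' ⊕ ipad = 48 89 b9 eb e5.  K' ⊕ opad = 22 e3 d3 81 8f.
Inner input = (K'⊕ipad) ∥ m = 48 89 b9 eb e5 ∥ fb 0b 06 c8.
Inner hash: even-index sum = 697 mod 256 = 185; odd-index sum = 629 mod 256 = 117 → b9 75.
Outer input = (K'⊕opad) ∥ inner = 22 e3 d3 81 8f ∥ b9 75.
Outer hash (tag): even-index sum = 505 mod 256 = 249; odd-index sum = 541 mod 256 = 29 → f9 1d.

f91d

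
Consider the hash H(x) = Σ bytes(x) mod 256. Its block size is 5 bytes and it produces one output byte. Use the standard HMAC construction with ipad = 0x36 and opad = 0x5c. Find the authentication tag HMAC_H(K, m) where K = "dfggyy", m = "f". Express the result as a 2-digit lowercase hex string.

40

Key "dfggyy" = 64 66 67 67 79 79 is 6 bytes > B = 5, so hash it first: H(key) = 8a, then zero-pad to 5 bytes: K' = 8a 00 00 00 00.
K' ⊕ ipad = bc 36 36 36 36.  K' ⊕ opad = d6 5c 5c 5c 5c.
Inner input = (K'⊕ipad) ∥ m = bc 36 36 36 36 ∥ 66.
Inner hash: sum = 188+54+54+54+54+102 = 506; mod 256 = 250 → fa.
Outer input = (K'⊕opad) ∥ inner = d6 5c 5c 5c 5c ∥ fa.
Outer hash (tag): sum = 214+92+92+92+92+250 = 832; mod 256 = 64 → 40.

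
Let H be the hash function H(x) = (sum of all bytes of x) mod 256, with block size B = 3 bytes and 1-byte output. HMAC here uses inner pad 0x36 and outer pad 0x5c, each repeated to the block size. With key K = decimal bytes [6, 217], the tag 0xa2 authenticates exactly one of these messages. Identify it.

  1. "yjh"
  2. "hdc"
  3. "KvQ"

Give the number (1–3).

3

Key decimal bytes [6, 217] = 06 d9 is 2 bytes ≤ B = 3; zero-pad to 3 bytes: K' = 06 d9 00.
K' ⊕ ipad = 30 ef 36; K' ⊕ opad = 5a 85 5c.
m1: inner = H(30 ef 36 79 6a 68) = a0; tag = H(5a 85 5c a0) = db
m2: inner = H(30 ef 36 68 64 63) = 84; tag = H(5a 85 5c 84) = bf
m3: inner = H(30 ef 36 4b 76 51) = 67; tag = H(5a 85 5c 67) = a2 ← matches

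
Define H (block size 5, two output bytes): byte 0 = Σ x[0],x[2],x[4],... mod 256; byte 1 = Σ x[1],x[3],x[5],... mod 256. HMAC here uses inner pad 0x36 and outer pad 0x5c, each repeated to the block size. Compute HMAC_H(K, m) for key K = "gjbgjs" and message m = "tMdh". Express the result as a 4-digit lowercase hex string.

a79a

Key "gjbgjs" = 67 6a 62 67 6a 73 is 6 bytes > B = 5, so hash it first: H(key) = 33 44, then zero-pad to 5 bytes: K' = 33 44 00 00 00.
K' ⊕ ipad = 05 72 36 36 36.  K' ⊕ opad = 6f 18 5c 5c 5c.
Inner input = (K'⊕ipad) ∥ m = 05 72 36 36 36 ∥ 74 4d 64 68.
Inner hash: even-index sum = 294 mod 256 = 38; odd-index sum = 384 mod 256 = 128 → 26 80.
Outer input = (K'⊕opad) ∥ inner = 6f 18 5c 5c 5c ∥ 26 80.
Outer hash (tag): even-index sum = 423 mod 256 = 167; odd-index sum = 154 mod 256 = 154 → a7 9a.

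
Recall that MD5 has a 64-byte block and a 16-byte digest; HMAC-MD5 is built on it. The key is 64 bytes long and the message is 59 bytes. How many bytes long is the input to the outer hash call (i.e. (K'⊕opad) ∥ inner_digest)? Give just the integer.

80

Key is 64 ≤ 64 bytes, zero-padded: |K'| = 64.
Outer input = (K'⊕opad) ∥ H(inner) → 64 + 16 = 80 bytes.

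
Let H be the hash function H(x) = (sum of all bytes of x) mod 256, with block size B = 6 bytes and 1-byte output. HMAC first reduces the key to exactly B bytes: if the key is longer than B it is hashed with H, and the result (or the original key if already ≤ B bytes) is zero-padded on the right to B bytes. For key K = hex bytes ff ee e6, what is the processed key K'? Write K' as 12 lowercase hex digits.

ffeee6000000

Key hex bytes ff ee e6 is 3 bytes ≤ B = 6; zero-pad to 6 bytes: K' = ff ee e6 00 00 00.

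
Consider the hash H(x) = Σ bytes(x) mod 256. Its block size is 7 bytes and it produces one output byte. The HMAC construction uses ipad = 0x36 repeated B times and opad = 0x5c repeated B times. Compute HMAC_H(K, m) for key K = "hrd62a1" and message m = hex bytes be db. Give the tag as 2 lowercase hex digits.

Key "hrd62a1" = 68 72 64 36 32 61 31 is exactly B = 7 bytes: K' = 68 72 64 36 32 61 31.
K' ⊕ ipad = 5e 44 52 00 04 57 07.  K' ⊕ opad = 34 2e 38 6a 6e 3d 6d.
Inner input = (K'⊕ipad) ∥ m = 5e 44 52 00 04 57 07 ∥ be db.
Inner hash: sum = 94+68+82+0+4+87+7+190+219 = 751; mod 256 = 239 → ef.
Outer input = (K'⊕opad) ∥ inner = 34 2e 38 6a 6e 3d 6d ∥ ef.
Outer hash (tag): sum = 52+46+56+106+110+61+109+239 = 779; mod 256 = 11 → 0b.

0b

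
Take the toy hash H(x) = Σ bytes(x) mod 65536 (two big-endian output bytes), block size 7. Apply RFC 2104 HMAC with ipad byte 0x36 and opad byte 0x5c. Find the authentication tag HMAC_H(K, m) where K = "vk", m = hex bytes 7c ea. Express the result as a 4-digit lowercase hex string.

0241

Key "vk" = 76 6b is 2 bytes ≤ B = 7; zero-pad to 7 bytes: K' = 76 6b 00 00 00 00 00.
K' ⊕ ipad = 40 5d 36 36 36 36 36.  K' ⊕ opad = 2a 37 5c 5c 5c 5c 5c.
Inner input = (K'⊕ipad) ∥ m = 40 5d 36 36 36 36 36 ∥ 7c ea.
Inner hash: sum = 64+93+54+54+54+54+54+124+234 = 785 → 03 11.
Outer input = (K'⊕opad) ∥ inner = 2a 37 5c 5c 5c 5c 5c ∥ 03 11.
Outer hash (tag): sum = 42+55+92+92+92+92+92+3+17 = 577 → 02 41.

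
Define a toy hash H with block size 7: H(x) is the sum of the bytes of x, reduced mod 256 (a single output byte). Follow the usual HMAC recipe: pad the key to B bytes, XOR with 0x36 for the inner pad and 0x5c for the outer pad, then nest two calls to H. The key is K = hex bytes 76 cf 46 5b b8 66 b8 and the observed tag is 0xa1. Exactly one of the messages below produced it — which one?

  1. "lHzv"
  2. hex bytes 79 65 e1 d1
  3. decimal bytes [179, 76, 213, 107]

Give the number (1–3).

3

Key hex bytes 76 cf 46 5b b8 66 b8 is exactly B = 7 bytes: K' = 76 cf 46 5b b8 66 b8.
K' ⊕ ipad = 40 f9 70 6d 8e 50 8e; K' ⊕ opad = 2a 93 1a 07 e4 3a e4.
m1: inner = H(40 f9 70 6d 8e 50 8e 6c 48 7a 76) = 26; tag = H(2a 93 1a 07 e4 3a e4 26) = 06
m2: inner = H(40 f9 70 6d 8e 50 8e 79 65 e1 d1) = 12; tag = H(2a 93 1a 07 e4 3a e4 12) = f2
m3: inner = H(40 f9 70 6d 8e 50 8e b3 4c d5 6b) = c1; tag = H(2a 93 1a 07 e4 3a e4 c1) = a1 ← matches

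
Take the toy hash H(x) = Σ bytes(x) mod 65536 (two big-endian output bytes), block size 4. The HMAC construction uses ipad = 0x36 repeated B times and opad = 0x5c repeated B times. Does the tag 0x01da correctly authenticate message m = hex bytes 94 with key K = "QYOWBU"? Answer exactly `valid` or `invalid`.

Key "QYOWBU" = 51 59 4f 57 42 55 is 6 bytes > B = 4, so hash it first: H(key) = 01 e7, then zero-pad to 4 bytes: K' = 01 e7 00 00.
K' ⊕ ipad = 37 d1 36 36; K' ⊕ opad = 5d bb 5c 5c.
Inner hash: sum = 55+209+54+54+148 = 520 → 02 08.
Outer hash (recomputed tag): sum = 93+187+92+92+2+8 = 474 → 01 da.
Recomputed tag = 01da; claimed = 01da → match.

valid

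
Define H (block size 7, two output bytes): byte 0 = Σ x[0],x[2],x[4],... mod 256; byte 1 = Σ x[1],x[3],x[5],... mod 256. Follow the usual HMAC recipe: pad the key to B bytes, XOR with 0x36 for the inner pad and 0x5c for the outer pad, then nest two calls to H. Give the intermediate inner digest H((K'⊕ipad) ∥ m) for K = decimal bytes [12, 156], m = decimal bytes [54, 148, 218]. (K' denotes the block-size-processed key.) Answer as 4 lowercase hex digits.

7026

Key decimal bytes [12, 156] = 0c 9c is 2 bytes ≤ B = 7; zero-pad to 7 bytes: K' = 0c 9c 00 00 00 00 00.
K' ⊕ ipad = 3a aa 36 36 36 36 36.
Inner input = 3a aa 36 36 36 36 36 ∥ 36 94 da.
Inner hash: even-index sum = 368 mod 256 = 112; odd-index sum = 550 mod 256 = 38 → 70 26.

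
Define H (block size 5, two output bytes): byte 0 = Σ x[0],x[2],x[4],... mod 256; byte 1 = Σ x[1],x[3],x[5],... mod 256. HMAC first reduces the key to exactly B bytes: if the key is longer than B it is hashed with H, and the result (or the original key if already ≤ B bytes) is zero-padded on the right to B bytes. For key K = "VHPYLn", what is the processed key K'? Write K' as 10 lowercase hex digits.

|K| = 6 > B = 5, so first hash the key.
H(K): even-index sum = 242 mod 256 = 242; odd-index sum = 271 mod 256 = 15 → f2 0f.
Zero-pad H(K) = f2 0f to 5 bytes: K' = f2 0f 00 00 00.

f20f000000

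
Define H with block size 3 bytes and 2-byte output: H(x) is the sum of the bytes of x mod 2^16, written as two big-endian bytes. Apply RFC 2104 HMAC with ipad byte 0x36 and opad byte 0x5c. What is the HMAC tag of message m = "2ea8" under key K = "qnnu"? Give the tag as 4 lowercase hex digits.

Key "qnnu" = 71 6e 6e 75 is 4 bytes > B = 3, so hash it first: H(key) = 01 c2, then zero-pad to 3 bytes: K' = 01 c2 00.
K' ⊕ ipad = 37 f4 36.  K' ⊕ opad = 5d 9e 5c.
Inner input = (K'⊕ipad) ∥ m = 37 f4 36 ∥ 32 65 61 38.
Inner hash: sum = 55+244+54+50+101+97+56 = 657 → 02 91.
Outer input = (K'⊕opad) ∥ inner = 5d 9e 5c ∥ 02 91.
Outer hash (tag): sum = 93+158+92+2+145 = 490 → 01 ea.

01ea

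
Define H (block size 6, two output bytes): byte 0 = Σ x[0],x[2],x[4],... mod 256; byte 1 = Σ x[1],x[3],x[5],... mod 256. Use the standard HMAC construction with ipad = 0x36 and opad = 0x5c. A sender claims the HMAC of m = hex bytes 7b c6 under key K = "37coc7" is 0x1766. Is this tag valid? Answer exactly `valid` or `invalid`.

Key "37coc7" = 33 37 63 6f 63 37 is exactly B = 6 bytes: K' = 33 37 63 6f 63 37.
K' ⊕ ipad = 05 01 55 59 55 01; K' ⊕ opad = 6f 6b 3f 33 3f 6b.
Inner hash: even-index sum = 298 mod 256 = 42; odd-index sum = 289 mod 256 = 33 → 2a 21.
Outer hash (recomputed tag): even-index sum = 279 mod 256 = 23; odd-index sum = 298 mod 256 = 42 → 17 2a.
Recomputed tag = 172a; claimed = 1766 → mismatch.

invalid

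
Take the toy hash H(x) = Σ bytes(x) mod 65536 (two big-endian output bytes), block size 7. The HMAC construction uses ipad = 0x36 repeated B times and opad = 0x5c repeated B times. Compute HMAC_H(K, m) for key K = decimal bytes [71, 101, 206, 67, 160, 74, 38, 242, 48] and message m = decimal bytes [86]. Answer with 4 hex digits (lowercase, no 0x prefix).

0352

Key decimal bytes [71, 101, 206, 67, 160, 74, 38, 242, 48] = 47 65 ce 43 a0 4a 26 f2 30 is 9 bytes > B = 7, so hash it first: H(key) = 03 ef, then zero-pad to 7 bytes: K' = 03 ef 00 00 00 00 00.
K' ⊕ ipad = 35 d9 36 36 36 36 36.  K' ⊕ opad = 5f b3 5c 5c 5c 5c 5c.
Inner input = (K'⊕ipad) ∥ m = 35 d9 36 36 36 36 36 ∥ 56.
Inner hash: sum = 53+217+54+54+54+54+54+86 = 626 → 02 72.
Outer input = (K'⊕opad) ∥ inner = 5f b3 5c 5c 5c 5c 5c ∥ 02 72.
Outer hash (tag): sum = 95+179+92+92+92+92+92+2+114 = 850 → 03 52.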